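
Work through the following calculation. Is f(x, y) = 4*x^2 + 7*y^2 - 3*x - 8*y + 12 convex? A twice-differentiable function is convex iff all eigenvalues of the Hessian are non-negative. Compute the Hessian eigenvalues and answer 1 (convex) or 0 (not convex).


The Hessian of f(x,y) = 4*x^2 + 7*y^2 - 3*x - 8*y + 12 is:
H = [[8, 0], [0, 14]]
Trace = 8 + 14 = 22
Determinant = 8*14 - (0)^2 = 112
Discriminant = (22)^2 - 4*112 = 36.0
Eigenvalues: lambda_1 = 8.0, lambda_2 = 14.0
The function is convex.

1


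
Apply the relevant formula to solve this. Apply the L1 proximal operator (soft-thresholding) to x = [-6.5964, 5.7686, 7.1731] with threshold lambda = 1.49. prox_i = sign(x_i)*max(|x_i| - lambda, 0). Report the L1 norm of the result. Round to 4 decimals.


Soft-thresholding with lambda = 1.49:
prox(-6.5964) = sign(-6.5964)*max(|-6.5964| - 1.49, 0) = -5.1064
prox(5.7686) = sign(5.7686)*max(|5.7686| - 1.49, 0) = 4.2786
prox(7.1731) = sign(7.1731)*max(|7.1731| - 1.49, 0) = 5.6831
prox(x) = [-5.1064, 4.2786, 5.6831]
||prox(x)||_1 = 5.1064 + 4.2786 + 5.6831 = 15.0681


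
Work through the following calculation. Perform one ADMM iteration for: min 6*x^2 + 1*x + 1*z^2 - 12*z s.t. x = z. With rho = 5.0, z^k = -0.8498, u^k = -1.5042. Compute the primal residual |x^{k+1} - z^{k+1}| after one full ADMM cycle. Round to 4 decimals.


ADMM iteration with rho = 5.0, z^k = -0.8498, u^k = -1.5042
Step 1: x-update.
Minimize 6*x^2 + 1*x + (5.0/2)*(x + 0.8498 - 1.5042)^2
FOC: (2*6 + 5.0)*x = -1 + 5.0*(-0.8498 + 1.5042)
x^{k+1} = 0.1336
Step 2: z-update.
Minimize 1*z^2 - 12*z + (5.0/2)*(0.1336 - z - 1.5042)^2
FOC: (2*1 + 5.0)*z = 12 + 5.0*(0.1336 - 1.5042)
z^{k+1} = 0.7353
Step 3: u-update.
u^{k+1} = -1.5042 + 0.1336 - 0.7353 = -2.1059
Step 4: Primal residual = |0.1336 - 0.7353| = 0.6017


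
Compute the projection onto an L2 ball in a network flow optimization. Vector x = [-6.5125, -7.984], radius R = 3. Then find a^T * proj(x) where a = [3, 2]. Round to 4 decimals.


Step 1: Compute ||x|| (intermediates to 6 decimals).
||x|| = sqrt((-6.5125)^2 + (-7.984)^2) = 10.303248
Step 2: Project.
Since ||x|| > R, scale = R/||x|| = 3/10.303248 = 0.29117, proj(x) = scale * x
proj(x) = [-1.896245, -2.324701]
Step 3: Dot product.
a^T * proj(x) = 3*(-1.896245) + 2*(-2.324701) = -10.3381


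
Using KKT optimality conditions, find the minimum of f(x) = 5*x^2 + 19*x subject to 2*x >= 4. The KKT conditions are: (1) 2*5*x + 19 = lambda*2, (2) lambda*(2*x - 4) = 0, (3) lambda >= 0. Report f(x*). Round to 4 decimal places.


Step 1: Try lambda = 0 (constraint inactive).
x_unc = -19/(2*5) = -1.9
Check: 2*-1.9 = -3.8 < 4 -- violated!
Step 2: Constraint must be active: 2*x = 4
x* = 4/2 = 2.0
lambda = (2*5*2.0 + 19)/2 = 19.5
Step 3: Compute optimal value.
f(x*) = 5*2.0^2 + 19*2.0 = 58.0


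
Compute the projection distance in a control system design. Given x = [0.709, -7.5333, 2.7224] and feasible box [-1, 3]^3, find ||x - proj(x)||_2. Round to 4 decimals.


Project each component onto [-1, 3].
clip(0.709) = 0.709, clip(-7.5333) = -1.0, clip(2.7224) = 2.7224
Projection = [0.709, -1.0, 2.7224]
Squared diffs: [0.0, 42.684, 0.0]
Distance = sqrt(42.684) = 6.5333


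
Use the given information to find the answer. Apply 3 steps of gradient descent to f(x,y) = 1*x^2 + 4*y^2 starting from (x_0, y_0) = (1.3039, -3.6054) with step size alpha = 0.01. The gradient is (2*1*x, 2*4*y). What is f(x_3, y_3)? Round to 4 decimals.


Gradient descent on f(x,y) = 1*x^2 + 4*y^2.
Starting point: (1.3039, -3.6054), alpha = 0.01
Step 1: grad_x = 2*1*1.3039 = 2.6078, grad_y = 2*4*-3.6054 = -28.8432
  x_1 = 1.3039 - 0.01*2.6078 = 1.2778
  y_1 = -3.6054 - 0.01*-28.8432 = -3.317
Step 2: grad_x = 2*1*1.2778 = 2.5556, grad_y = 2*4*-3.317 = -26.5357
  x_2 = 1.2778 - 0.01*2.5556 = 1.2523
  y_2 = -3.317 - 0.01*-26.5357 = -3.0516
Step 3: grad_x = 2*1*1.2523 = 2.5045, grad_y = 2*4*-3.0516 = -24.4129
  x_3 = 1.2523 - 0.01*2.5045 = 1.2272
  y_3 = -3.0516 - 0.01*-24.4129 = -2.8075
f(1.2272, -2.8075) = 1*1.2272^2 + 4*(-2.8075)^2 = 33.0339


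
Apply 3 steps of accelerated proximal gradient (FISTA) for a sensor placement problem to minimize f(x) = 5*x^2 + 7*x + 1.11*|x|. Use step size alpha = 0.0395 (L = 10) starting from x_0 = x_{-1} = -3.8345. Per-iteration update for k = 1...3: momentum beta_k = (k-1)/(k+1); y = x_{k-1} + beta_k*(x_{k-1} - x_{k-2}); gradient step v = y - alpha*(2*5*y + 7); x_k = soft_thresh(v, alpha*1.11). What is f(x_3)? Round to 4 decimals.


FISTA on f(x) = 5*x^2 + 7*x + 1.11*|x|
L = 10, alpha = 0.0395
Iteration 1: beta = 0.0, y = -3.8345 + 0.0*(-3.8345 + 3.8345) = -3.8345
  grad(y) = -31.345, v = y - alpha*grad = -2.5964
  prox(v) = soft_thresh(-2.5964, 0.0438) = -2.5525
Iteration 2: beta = 0.3333, y = -2.5525 + 0.3333*(-2.5525 + 3.8345) = -2.1252
  grad(y) = -14.252, v = y - alpha*grad = -1.5622
  prox(v) = soft_thresh(-1.5622, 0.0438) = -1.5184
Iteration 3: beta = 0.5, y = -1.5184 + 0.5*(-1.5184 + 2.5525) = -1.0013
  grad(y) = -3.0134, v = y - alpha*grad = -0.8823
  prox(v) = soft_thresh(-0.8823, 0.0438) = -0.8385
f(x_3) = 5*(-0.8385)^2 + 7*(-0.8385) + 1.11*|-0.8385| = -1.4234


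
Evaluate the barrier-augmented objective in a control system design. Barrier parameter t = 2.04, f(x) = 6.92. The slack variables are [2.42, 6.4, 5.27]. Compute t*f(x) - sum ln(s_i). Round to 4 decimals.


Step 1: Compute log-barrier.
ln values: [0.8838, 1.8563, 1.662]
phi = -(0.8838 + 1.8563 + 1.662) = -4.4021
Step 2: Compute augmented objective.
t*f(x) = 2.04*6.92 = 14.1168
Total = 14.1168 - 4.4021 = 9.7147


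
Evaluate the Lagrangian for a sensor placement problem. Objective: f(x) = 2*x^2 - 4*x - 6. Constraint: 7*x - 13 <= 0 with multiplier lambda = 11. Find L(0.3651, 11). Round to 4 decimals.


Step 1: Evaluate f(x).
f(0.3651) = 2*0.3651^2 - 4*0.3651 - 6 = -7.1938
Step 2: Evaluate g(x).
g(0.3651) = 7*0.3651 - 13 = -10.4443
Step 3: Compute Lagrangian.
L = -7.1938 + 11*-10.4443 = -122.0811


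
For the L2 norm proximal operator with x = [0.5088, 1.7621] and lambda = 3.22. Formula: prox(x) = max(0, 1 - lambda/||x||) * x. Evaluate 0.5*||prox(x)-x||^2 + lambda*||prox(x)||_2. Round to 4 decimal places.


Step 1: Compute ||x||.
||x|| = 1.8341
Step 2: Compute scaling factor.
scale = max(0, 1 - 3.22/1.8341) = 0.0
Step 3: prox(x) = [0.0, 0.0]
||prox(x)|| = 0.0
Step 4: Proximal objective.
0.5*||prox-x||^2 = 1.6819
lambda*||prox|| = 0.0
Total = 1.6819


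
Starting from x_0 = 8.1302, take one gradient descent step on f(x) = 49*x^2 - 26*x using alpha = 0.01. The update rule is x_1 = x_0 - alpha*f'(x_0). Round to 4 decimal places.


We compute the gradient at x_0 and apply the update.
f'(x) = 98*x - 26
f'(8.1302) = 98*8.1302 - 26 = 770.7596
x_1 = 8.1302 - 0.01*770.7596 = 0.4226


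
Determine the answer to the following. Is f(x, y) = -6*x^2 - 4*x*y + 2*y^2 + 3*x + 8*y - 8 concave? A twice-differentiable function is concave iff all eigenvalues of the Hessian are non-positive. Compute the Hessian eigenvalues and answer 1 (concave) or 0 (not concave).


The Hessian of f(x,y) = -6*x^2 - 4*x*y + 2*y^2 + 3*x + 8*y - 8 is:
H = [[-12, -4], [-4, 4]]
Trace = -12 + 4 = -8
Determinant = -12*4 - (-4)^2 = -64
Discriminant = (-8)^2 - 4*-64 = 320.0
Eigenvalues: lambda_1 = -12.9443, lambda_2 = 4.9443
The function is not concave.

0


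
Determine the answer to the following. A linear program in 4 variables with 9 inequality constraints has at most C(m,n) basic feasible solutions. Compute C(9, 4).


Each vertex corresponds to some choice of n active constraints out of m, so the number of vertices is at most C(m, n) = m! / (n!(m-n)!).
m = 9, n = 4
Numerator: 9 * 8 * 7 * 6
Denominator: 4! = 24
C(9, 4) = 126


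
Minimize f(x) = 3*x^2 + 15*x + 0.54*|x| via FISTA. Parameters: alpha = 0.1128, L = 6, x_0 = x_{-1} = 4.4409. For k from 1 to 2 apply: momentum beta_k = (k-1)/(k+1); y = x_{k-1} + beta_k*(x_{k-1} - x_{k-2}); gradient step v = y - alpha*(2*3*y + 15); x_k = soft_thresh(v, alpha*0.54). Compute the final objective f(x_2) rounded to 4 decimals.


FISTA on f(x) = 3*x^2 + 15*x + 0.54*|x|
L = 6, alpha = 0.1128
Iteration 1: beta = 0.0, y = 4.4409 + 0.0*(4.4409 - 4.4409) = 4.4409
  grad(y) = 41.6454, v = y - alpha*grad = -0.2567
  prox(v) = soft_thresh(-0.2567, 0.0609) = -0.1958
Iteration 2: beta = 0.3333, y = -0.1958 + 0.3333*(-0.1958 - 4.4409) = -1.7414
  grad(y) = 4.5519, v = y - alpha*grad = -2.2548
  prox(v) = soft_thresh(-2.2548, 0.0609) = -2.1939
f(x_2) = 3*(-2.1939)^2 + 15*(-2.1939) + 0.54*|-2.1939| = -17.2842


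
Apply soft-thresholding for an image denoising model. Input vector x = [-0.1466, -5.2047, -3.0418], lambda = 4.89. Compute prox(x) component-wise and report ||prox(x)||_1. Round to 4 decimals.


Soft-thresholding with lambda = 4.89:
prox(-0.1466) = sign(-0.1466)*max(|-0.1466| - 4.89, 0) = 0.0
prox(-5.2047) = sign(-5.2047)*max(|-5.2047| - 4.89, 0) = -0.3147
prox(-3.0418) = sign(-3.0418)*max(|-3.0418| - 4.89, 0) = 0.0
prox(x) = [0.0, -0.3147, 0.0]
||prox(x)||_1 = 0.0 + 0.3147 + 0.0 = 0.3147


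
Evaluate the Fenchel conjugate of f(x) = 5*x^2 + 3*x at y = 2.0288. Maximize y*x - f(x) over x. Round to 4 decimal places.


f*(y) = sup_x {y*x - a*x^2 - b*x} = sup_x {(y-b)*x - a*x^2}
FOC: (y - b) - 2a*x = 0 => x* = (y - b)/(2a)
x* = (2.0288 - 3)/(2*5) = -0.0971
f*(2.0288) = (y-b)^2/(4a) = (2.0288 - 3)^2/(4*5)
= 0.9432/20 = 0.0472


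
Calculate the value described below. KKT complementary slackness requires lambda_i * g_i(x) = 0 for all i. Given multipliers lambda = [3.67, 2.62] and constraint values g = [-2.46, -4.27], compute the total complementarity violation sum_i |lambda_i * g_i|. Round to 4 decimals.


KKT complementary slackness check:
lambda_1 * g_1 = 3.67 * -2.46 = -9.0282
lambda_2 * g_2 = 2.62 * -4.27 = -11.1874
Total violation = 9.0282 + 11.1874 = 20.2156


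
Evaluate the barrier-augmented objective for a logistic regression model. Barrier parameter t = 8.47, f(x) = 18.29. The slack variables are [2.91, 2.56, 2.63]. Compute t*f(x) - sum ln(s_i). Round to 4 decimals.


Step 1: Compute log-barrier.
ln values: [1.0682, 0.94, 0.967]
phi = -(1.0682 + 0.94 + 0.967) = -2.9751
Step 2: Compute augmented objective.
t*f(x) = 8.47*18.29 = 154.9163
Total = 154.9163 - 2.9751 = 151.9412


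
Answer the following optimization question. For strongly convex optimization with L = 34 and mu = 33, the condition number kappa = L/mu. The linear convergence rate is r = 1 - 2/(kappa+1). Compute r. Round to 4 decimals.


Step 1: Compute the condition number.
kappa = L/mu = 34/33 = 1.0303
Step 2: Compute the convergence rate.
r = 1 - 2/(kappa + 1) = 1 - 2*mu/(L + mu) = (L - mu)/(L + mu) = 1/67 = 0.0149


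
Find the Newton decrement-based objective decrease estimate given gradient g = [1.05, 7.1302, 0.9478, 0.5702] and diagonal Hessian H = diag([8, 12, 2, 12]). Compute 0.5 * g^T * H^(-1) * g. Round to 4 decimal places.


Step 1: H is diagonal, so H^(-1) * g = [0.1313, 0.5942, 0.4739, 0.0475].
Step 2: g^T H^(-1) g = sum_i g_i^2 / H_ii
  = (1.05)^2/8 + (7.1302)^2/12 + (0.9478)^2/2 + (0.5702)^2/12
  = 0.1378 + 4.2366 + 0.4492 + 0.0271 = 4.8507
Step 3: Objective decrease = 0.5 * g^T H^(-1) g = 2.4254


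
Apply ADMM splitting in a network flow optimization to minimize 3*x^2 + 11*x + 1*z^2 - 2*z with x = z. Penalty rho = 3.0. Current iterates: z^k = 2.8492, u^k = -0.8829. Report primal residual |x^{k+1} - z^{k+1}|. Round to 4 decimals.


ADMM iteration with rho = 3.0, z^k = 2.8492, u^k = -0.8829
Step 1: x-update.
Minimize 3*x^2 + 11*x + (3.0/2)*(x - 2.8492 - 0.8829)^2
FOC: (2*3 + 3.0)*x = -11 + 3.0*(2.8492 + 0.8829)
x^{k+1} = 0.0218
Step 2: z-update.
Minimize 1*z^2 - 2*z + (3.0/2)*(0.0218 - z - 0.8829)^2
FOC: (2*1 + 3.0)*z = 2 + 3.0*(0.0218 - 0.8829)
z^{k+1} = -0.1167
Step 3: u-update.
u^{k+1} = -0.8829 + 0.0218 + 0.1167 = -0.7444
Step 4: Primal residual = |0.0218 + 0.1167| = 0.1385


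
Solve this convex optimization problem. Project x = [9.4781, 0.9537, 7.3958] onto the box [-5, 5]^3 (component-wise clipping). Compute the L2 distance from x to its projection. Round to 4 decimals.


Project each component onto [-5, 5].
clip(9.4781) = 5.0, clip(0.9537) = 0.9537, clip(7.3958) = 5.0
Projection = [5.0, 0.9537, 5.0]
Squared diffs: [20.0534, 0.0, 5.7399]
Distance = sqrt(25.7933) = 5.0787


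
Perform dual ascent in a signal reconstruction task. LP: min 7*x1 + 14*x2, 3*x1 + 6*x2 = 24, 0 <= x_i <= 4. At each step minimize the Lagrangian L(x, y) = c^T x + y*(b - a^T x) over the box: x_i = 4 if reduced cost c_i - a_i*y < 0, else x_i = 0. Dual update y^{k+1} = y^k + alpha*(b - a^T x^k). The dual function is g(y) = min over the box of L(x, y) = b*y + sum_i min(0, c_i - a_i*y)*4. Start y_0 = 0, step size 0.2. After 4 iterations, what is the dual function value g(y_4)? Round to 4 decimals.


Dual ascent for LP: min 7*x1 + 14*x2, 3*x1 + 6*x2 = 24, 0 <= x_i <= 4
Step 1: y^k = 0.0, reduced costs: (7.0, 14.0)
  x^k = (0.0, 0.0), subgradient = b - a^T x = 24.0
  y^{k+1} = 0.0 + 0.2*24.0 = 4.8
Step 2: y^k = 4.8, reduced costs: (-7.4, -14.8)
  x^k = (4.0, 4.0), subgradient = b - a^T x = -12.0
  y^{k+1} = 4.8 + 0.2*-12.0 = 2.4
Step 3: y^k = 2.4, reduced costs: (-0.2, -0.4)
  x^k = (4.0, 4.0), subgradient = b - a^T x = -12.0
  y^{k+1} = 2.4 + 0.2*-12.0 = -0.0
Step 4: y^k = -0.0, reduced costs: (7.0, 14.0)
  x^k = (0.0, 0.0), subgradient = b - a^T x = 24.0
  y^{k+1} = -0.0 + 0.2*24.0 = 4.8
Dual objective at y_4 = 4.8: reduced costs (-7.4, -14.8), box minimizer x = (4.0, 4.0)
g(y_4) = b*y + (c1 - a1*y)*x1 + (c2 - a2*y)*x2 = 24*4.8 + (-7.4)*4.0 + (-14.8)*4.0 = 115.2 - 29.6 - 59.2 = 26.4


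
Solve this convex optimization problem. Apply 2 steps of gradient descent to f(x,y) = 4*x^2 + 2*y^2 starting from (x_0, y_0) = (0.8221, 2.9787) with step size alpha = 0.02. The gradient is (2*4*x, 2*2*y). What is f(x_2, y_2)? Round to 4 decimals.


Gradient descent on f(x,y) = 4*x^2 + 2*y^2.
Starting point: (0.8221, 2.9787), alpha = 0.02
Step 1: grad_x = 2*4*0.8221 = 6.5768, grad_y = 2*2*2.9787 = 11.9148
  x_1 = 0.8221 - 0.02*6.5768 = 0.6906
  y_1 = 2.9787 - 0.02*11.9148 = 2.7404
Step 2: grad_x = 2*4*0.6906 = 5.5245, grad_y = 2*2*2.7404 = 10.9616
  x_2 = 0.6906 - 0.02*5.5245 = 0.5801
  y_2 = 2.7404 - 0.02*10.9616 = 2.5212
f(0.5801, 2.5212) = 4*0.5801^2 + 2*2.5212^2 = 14.0586


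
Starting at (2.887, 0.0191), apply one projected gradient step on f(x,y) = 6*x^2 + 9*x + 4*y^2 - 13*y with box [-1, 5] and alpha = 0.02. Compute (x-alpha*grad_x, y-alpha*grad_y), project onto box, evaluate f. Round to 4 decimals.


Step 1: Compute gradient at (2.887, 0.0191).
grad_x = 2*6*2.887 + 9 = 43.644
grad_y = 2*4*0.0191 - 13 = -12.8472
Step 2: Gradient step.
x_raw = 2.887 - 0.02*43.644 = 2.0141
y_raw = 0.0191 - 0.02*-12.8472 = 0.276
Step 3: Project onto [-1, 5].
x_proj = clip(2.0141) = 2.0141
y_proj = clip(0.276) = 0.276
Step 4: Evaluate f.
f(2.0141, 0.276) = 39.1834


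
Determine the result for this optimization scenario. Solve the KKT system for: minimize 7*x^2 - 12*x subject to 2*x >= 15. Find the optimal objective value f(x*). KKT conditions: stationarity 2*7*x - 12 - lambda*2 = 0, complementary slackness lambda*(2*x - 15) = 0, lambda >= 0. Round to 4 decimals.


Step 1: Try lambda = 0 (constraint inactive).
x_unc = 12/(2*7) = 0.8571
Check: 2*0.8571 = 1.7142 < 15 -- violated!
Step 2: Constraint must be active: 2*x = 15
x* = 15/2 = 7.5
lambda = (2*7*7.5 - 12)/2 = 46.5
Step 3: Compute optimal value.
f(x*) = 7*7.5^2 - 12*7.5 = 303.75


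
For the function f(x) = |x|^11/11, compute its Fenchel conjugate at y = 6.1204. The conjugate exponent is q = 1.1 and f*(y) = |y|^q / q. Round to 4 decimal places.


The conjugate exponent q satisfies 1/p + 1/q = 1.
p = 11, so q = 11/(11 - 1) = 1.1
|y|^q = 6.1204^1.1 = 7.336
f*(6.1204) = 7.336 / 1.1 = 6.6691


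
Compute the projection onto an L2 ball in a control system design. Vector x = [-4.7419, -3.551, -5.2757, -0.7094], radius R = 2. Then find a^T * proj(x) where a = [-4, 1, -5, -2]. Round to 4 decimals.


Step 1: Compute ||x|| (intermediates to 6 decimals).
||x|| = sqrt((-4.7419)^2 + (-3.551)^2 + (-5.2757)^2 + (-0.7094)^2) = 7.964388
Step 2: Project.
Since ||x|| > R, scale = R/||x|| = 2/7.964388 = 0.251118, proj(x) = scale * x
proj(x) = [-1.190776, -0.89172, -1.324823, -0.178143]
Step 3: Dot product.
a^T * proj(x) = -4*(-1.190776) + 1*(-0.89172) - 5*(-1.324823) - 2*(-0.178143) = 10.8518


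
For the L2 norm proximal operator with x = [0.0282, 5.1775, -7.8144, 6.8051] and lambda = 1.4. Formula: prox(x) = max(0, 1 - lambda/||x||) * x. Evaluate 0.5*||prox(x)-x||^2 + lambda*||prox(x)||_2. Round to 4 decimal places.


Step 1: Compute ||x||.
||x|| = 11.5837
Step 2: Compute scaling factor.
scale = max(0, 1 - 1.4/11.5837) = 0.8791
Step 3: prox(x) = [0.0248, 4.5517, -6.87, 5.9826]
||prox(x)|| = 10.1837
Step 4: Proximal objective.
0.5*||prox-x||^2 = 0.98
lambda*||prox|| = 14.2572
Total = 15.2371


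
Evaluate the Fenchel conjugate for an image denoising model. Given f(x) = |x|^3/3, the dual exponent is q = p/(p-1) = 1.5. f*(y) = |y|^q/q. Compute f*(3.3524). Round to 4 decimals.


The conjugate exponent q satisfies 1/p + 1/q = 1.
p = 3, so q = 3/(3 - 1) = 1.5
|y|^q = 3.3524^1.5 = 6.1381
f*(3.3524) = 6.1381 / 1.5 = 4.0921


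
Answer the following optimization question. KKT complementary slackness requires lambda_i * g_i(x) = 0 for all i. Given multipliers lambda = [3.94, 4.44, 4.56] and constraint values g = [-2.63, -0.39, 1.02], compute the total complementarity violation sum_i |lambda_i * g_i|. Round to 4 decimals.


KKT complementary slackness check:
lambda_1 * g_1 = 3.94 * -2.63 = -10.3622
lambda_2 * g_2 = 4.44 * -0.39 = -1.7316
lambda_3 * g_3 = 4.56 * 1.02 = 4.6512
Total violation = 10.3622 + 1.7316 + 4.6512 = 16.745


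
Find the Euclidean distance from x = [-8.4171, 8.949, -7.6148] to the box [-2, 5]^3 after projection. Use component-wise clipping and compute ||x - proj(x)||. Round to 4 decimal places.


Project each component onto [-2, 5].
clip(-8.4171) = -2.0, clip(8.949) = 5.0, clip(-7.6148) = -2.0
Projection = [-2.0, 5.0, -2.0]
Squared diffs: [41.1792, 15.5946, 31.526]
Distance = sqrt(88.2998) = 9.3968


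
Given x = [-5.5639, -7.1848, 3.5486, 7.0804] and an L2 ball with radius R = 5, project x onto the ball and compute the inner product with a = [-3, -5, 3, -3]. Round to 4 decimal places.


Step 1: Compute ||x|| (intermediates to 6 decimals).
||x|| = sqrt((-5.5639)^2 + (-7.1848)^2 + 3.5486^2 + 7.0804^2) = 12.054168
Step 2: Project.
Since ||x|| > R, scale = R/||x|| = 5/12.054168 = 0.414794, proj(x) = scale * x
proj(x) = [-2.307872, -2.980212, 1.471938, 2.936907]
Step 3: Dot product.
a^T * proj(x) = -3*(-2.307872) - 5*(-2.980212) + 3*1.471938 - 3*2.936907 = 17.4298


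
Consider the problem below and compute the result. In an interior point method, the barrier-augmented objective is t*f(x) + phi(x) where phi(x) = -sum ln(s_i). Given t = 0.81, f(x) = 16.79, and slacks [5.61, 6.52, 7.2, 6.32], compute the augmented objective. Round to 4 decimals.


Step 1: Compute log-barrier.
ln values: [1.7246, 1.8749, 1.9741, 1.8437]
phi = -(1.7246 + 1.8749 + 1.9741 + 1.8437) = -7.4172
Step 2: Compute augmented objective.
t*f(x) = 0.81*16.79 = 13.5999
Total = 13.5999 - 7.4172 = 6.1827


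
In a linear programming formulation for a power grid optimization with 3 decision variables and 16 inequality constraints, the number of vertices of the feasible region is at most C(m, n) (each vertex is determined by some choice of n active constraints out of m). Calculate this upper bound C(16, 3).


Each vertex corresponds to some choice of n active constraints out of m, so the number of vertices is at most C(m, n) = m! / (n!(m-n)!).
m = 16, n = 3
Numerator: 16 * 15 * 14
Denominator: 3! = 6
C(16, 3) = 560


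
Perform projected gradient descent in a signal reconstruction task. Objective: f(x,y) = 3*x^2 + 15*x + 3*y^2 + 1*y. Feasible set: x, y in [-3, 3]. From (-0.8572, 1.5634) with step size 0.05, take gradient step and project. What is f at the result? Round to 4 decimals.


Step 1: Compute gradient at (-0.8572, 1.5634).
grad_x = 2*3*-0.8572 + 15 = 9.8568
grad_y = 2*3*1.5634 + 1 = 10.3804
Step 2: Gradient step.
x_raw = -0.8572 - 0.05*9.8568 = -1.35
y_raw = 1.5634 - 0.05*10.3804 = 1.0444
Step 3: Project onto [-3, 3].
x_proj = clip(-1.35) = -1.35
y_proj = clip(1.0444) = 1.0444
Step 4: Evaluate f.
f(-1.35, 1.0444) = -10.4662


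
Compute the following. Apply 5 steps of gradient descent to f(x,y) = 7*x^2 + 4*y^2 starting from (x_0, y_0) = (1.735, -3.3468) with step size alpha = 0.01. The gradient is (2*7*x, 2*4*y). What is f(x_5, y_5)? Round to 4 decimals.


Gradient descent on f(x,y) = 7*x^2 + 4*y^2.
Starting point: (1.735, -3.3468), alpha = 0.01
Step 1: grad_x = 2*7*1.735 = 24.29, grad_y = 2*4*-3.3468 = -26.7744
  x_1 = 1.735 - 0.01*24.29 = 1.4921
  y_1 = -3.3468 - 0.01*-26.7744 = -3.0791
Step 2: grad_x = 2*7*1.4921 = 20.8894, grad_y = 2*4*-3.0791 = -24.6324
  x_2 = 1.4921 - 0.01*20.8894 = 1.2832
  y_2 = -3.0791 - 0.01*-24.6324 = -2.8327
Step 3: grad_x = 2*7*1.2832 = 17.9649, grad_y = 2*4*-2.8327 = -22.6619
  x_3 = 1.2832 - 0.01*17.9649 = 1.1036
  y_3 = -2.8327 - 0.01*-22.6619 = -2.6061
Step 4: grad_x = 2*7*1.1036 = 15.4498, grad_y = 2*4*-2.6061 = -20.8489
  x_4 = 1.1036 - 0.01*15.4498 = 0.9491
  y_4 = -2.6061 - 0.01*-20.8489 = -2.3976
Step 5: grad_x = 2*7*0.9491 = 13.2868, grad_y = 2*4*-2.3976 = -19.181
  x_5 = 0.9491 - 0.01*13.2868 = 0.8162
  y_5 = -2.3976 - 0.01*-19.181 = -2.2058
f(0.8162, -2.2058) = 7*0.8162^2 + 4*(-2.2058)^2 = 24.1256


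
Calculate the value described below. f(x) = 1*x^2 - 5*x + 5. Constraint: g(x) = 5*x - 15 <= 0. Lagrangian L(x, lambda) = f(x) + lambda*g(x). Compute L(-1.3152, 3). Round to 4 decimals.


Step 1: Evaluate f(x).
f(-1.3152) = 1*(-1.3152)^2 - 5*(-1.3152) + 5 = 13.3058
Step 2: Evaluate g(x).
g(-1.3152) = 5*-1.3152 - 15 = -21.576
Step 3: Compute Lagrangian.
L = 13.3058 + 3*-21.576 = -51.4222


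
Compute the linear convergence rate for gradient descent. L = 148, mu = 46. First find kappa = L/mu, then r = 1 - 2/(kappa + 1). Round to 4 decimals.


Step 1: Compute the condition number.
kappa = L/mu = 148/46 = 3.2174
Step 2: Compute the convergence rate.
r = 1 - 2/(kappa + 1) = 1 - 2*mu/(L + mu) = (L - mu)/(L + mu) = 102/194 = 0.5258


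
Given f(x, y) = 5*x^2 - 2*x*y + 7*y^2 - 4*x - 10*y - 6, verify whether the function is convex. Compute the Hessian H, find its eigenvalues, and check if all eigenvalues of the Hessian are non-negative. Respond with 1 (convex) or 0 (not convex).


The Hessian of f(x,y) = 5*x^2 - 2*x*y + 7*y^2 - 4*x - 10*y - 6 is:
H = [[10, -2], [-2, 14]]
Trace = 10 + 14 = 24
Determinant = 10*14 - (-2)^2 = 136
Discriminant = (24)^2 - 4*136 = 32.0
Eigenvalues: lambda_1 = 9.1716, lambda_2 = 14.8284
The function is convex.

1


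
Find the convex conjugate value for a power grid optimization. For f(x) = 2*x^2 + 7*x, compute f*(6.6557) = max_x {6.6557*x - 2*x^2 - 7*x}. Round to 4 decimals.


f*(y) = sup_x {y*x - a*x^2 - b*x} = sup_x {(y-b)*x - a*x^2}
FOC: (y - b) - 2a*x = 0 => x* = (y - b)/(2a)
x* = (6.6557 - 7)/(2*2) = -0.0861
f*(6.6557) = (y-b)^2/(4a) = (6.6557 - 7)^2/(4*2)
= 0.1185/8 = 0.0148


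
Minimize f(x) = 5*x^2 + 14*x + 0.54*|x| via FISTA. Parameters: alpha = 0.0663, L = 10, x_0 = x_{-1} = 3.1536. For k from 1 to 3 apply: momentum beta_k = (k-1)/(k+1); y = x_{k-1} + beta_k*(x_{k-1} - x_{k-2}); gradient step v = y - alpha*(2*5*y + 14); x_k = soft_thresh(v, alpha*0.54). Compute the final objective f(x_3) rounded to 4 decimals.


FISTA on f(x) = 5*x^2 + 14*x + 0.54*|x|
L = 10, alpha = 0.0663
Iteration 1: beta = 0.0, y = 3.1536 + 0.0*(3.1536 - 3.1536) = 3.1536
  grad(y) = 45.536, v = y - alpha*grad = 0.1346
  prox(v) = soft_thresh(0.1346, 0.0358) = 0.0988
Iteration 2: beta = 0.3333, y = 0.0988 + 0.3333*(0.0988 - 3.1536) = -0.9195
  grad(y) = 4.8048, v = y - alpha*grad = -1.2381
  prox(v) = soft_thresh(-1.2381, 0.0358) = -1.2023
Iteration 3: beta = 0.5, y = -1.2023 + 0.5*(-1.2023 - 0.0988) = -1.8528
  grad(y) = -4.5279, v = y - alpha*grad = -1.5526
  prox(v) = soft_thresh(-1.5526, 0.0358) = -1.5168
f(x_3) = 5*(-1.5168)^2 + 14*(-1.5168) + 0.54*|-1.5168| = -8.9127


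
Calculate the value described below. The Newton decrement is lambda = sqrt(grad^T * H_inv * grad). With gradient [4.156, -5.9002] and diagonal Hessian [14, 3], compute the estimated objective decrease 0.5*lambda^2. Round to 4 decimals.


Step 1: H is diagonal, so H^(-1) * g = [0.2969, -1.9667].
Step 2: g^T H^(-1) g = sum_i g_i^2 / H_ii
  = (4.156)^2/14 + (-5.9002)^2/3
  = 1.2337 + 11.6041 = 12.8379
Step 3: Objective decrease = 0.5 * g^T H^(-1) g = 6.4189


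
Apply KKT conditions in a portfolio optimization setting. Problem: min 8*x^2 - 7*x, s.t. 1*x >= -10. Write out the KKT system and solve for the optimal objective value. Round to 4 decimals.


Step 1: Try lambda = 0 (constraint inactive).
Stationarity: 2*8*x - 7 = 0
x* = 7/(2*8) = 0.4375
Check constraint: 1*0.4375 = 0.4375 >= -10 -- satisfied.
Step 2: Compute optimal value.
f(x*) = 8*0.4375^2 - 7*0.4375 = -1.5313


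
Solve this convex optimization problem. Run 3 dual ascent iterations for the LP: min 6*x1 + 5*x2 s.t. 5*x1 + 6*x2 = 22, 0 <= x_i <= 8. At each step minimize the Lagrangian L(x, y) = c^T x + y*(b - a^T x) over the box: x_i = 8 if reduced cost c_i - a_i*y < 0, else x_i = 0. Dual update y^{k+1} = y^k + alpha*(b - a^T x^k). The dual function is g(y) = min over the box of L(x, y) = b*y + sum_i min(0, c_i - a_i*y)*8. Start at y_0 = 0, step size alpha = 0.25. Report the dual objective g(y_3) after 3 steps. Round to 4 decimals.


Dual ascent for LP: min 6*x1 + 5*x2, 5*x1 + 6*x2 = 22, 0 <= x_i <= 8
Step 1: y^k = 0.0, reduced costs: (6.0, 5.0)
  x^k = (0.0, 0.0), subgradient = b - a^T x = 22.0
  y^{k+1} = 0.0 + 0.25*22.0 = 5.5
Step 2: y^k = 5.5, reduced costs: (-21.5, -28.0)
  x^k = (8.0, 8.0), subgradient = b - a^T x = -66.0
  y^{k+1} = 5.5 + 0.25*-66.0 = -11.0
Step 3: y^k = -11.0, reduced costs: (61.0, 71.0)
  x^k = (0.0, 0.0), subgradient = b - a^T x = 22.0
  y^{k+1} = -11.0 + 0.25*22.0 = -5.5
Dual objective at y_3 = -5.5: reduced costs (33.5, 38.0), box minimizer x = (0.0, 0.0)
g(y_3) = b*y + (c1 - a1*y)*x1 + (c2 - a2*y)*x2 = 22*(-5.5) + 33.5*0.0 + 38.0*0.0 = -121.0 + 0.0 + 0.0 = -121.0


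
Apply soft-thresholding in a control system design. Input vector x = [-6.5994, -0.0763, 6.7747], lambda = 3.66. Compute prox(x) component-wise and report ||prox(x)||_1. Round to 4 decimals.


Soft-thresholding with lambda = 3.66:
prox(-6.5994) = sign(-6.5994)*max(|-6.5994| - 3.66, 0) = -2.9394
prox(-0.0763) = sign(-0.0763)*max(|-0.0763| - 3.66, 0) = 0.0
prox(6.7747) = sign(6.7747)*max(|6.7747| - 3.66, 0) = 3.1147
prox(x) = [-2.9394, 0.0, 3.1147]
||prox(x)||_1 = 2.9394 + 0.0 + 3.1147 = 6.0541


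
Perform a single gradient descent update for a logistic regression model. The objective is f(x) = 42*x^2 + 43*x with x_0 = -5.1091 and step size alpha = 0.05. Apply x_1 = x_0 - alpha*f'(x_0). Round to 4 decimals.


We compute the gradient at x_0 and apply the update.
f'(x) = 84*x + 43
f'(-5.1091) = 84*-5.1091 + 43 = -386.1644
x_1 = -5.1091 - 0.05*-386.1644 = 14.1991


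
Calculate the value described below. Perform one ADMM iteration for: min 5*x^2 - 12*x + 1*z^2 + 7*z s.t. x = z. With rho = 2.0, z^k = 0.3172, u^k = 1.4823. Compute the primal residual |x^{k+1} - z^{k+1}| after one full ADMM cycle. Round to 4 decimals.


ADMM iteration with rho = 2.0, z^k = 0.3172, u^k = 1.4823
Step 1: x-update.
Minimize 5*x^2 - 12*x + (2.0/2)*(x - 0.3172 + 1.4823)^2
FOC: (2*5 + 2.0)*x = 12 + 2.0*(0.3172 - 1.4823)
x^{k+1} = 0.8058
Step 2: z-update.
Minimize 1*z^2 + 7*z + (2.0/2)*(0.8058 - z + 1.4823)^2
FOC: (2*1 + 2.0)*z = -7 + 2.0*(0.8058 + 1.4823)
z^{k+1} = -0.6059
Step 3: u-update.
u^{k+1} = 1.4823 + 0.8058 + 0.6059 = 2.8941
Step 4: Primal residual = |0.8058 + 0.6059| = 1.4118


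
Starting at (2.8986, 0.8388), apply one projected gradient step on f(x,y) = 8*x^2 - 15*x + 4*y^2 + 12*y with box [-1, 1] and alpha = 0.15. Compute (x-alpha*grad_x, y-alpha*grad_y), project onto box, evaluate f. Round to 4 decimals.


Step 1: Compute gradient at (2.8986, 0.8388).
grad_x = 2*8*2.8986 - 15 = 31.3776
grad_y = 2*4*0.8388 + 12 = 18.7104
Step 2: Gradient step.
x_raw = 2.8986 - 0.15*31.3776 = -1.808
y_raw = 0.8388 - 0.15*18.7104 = -1.9678
Step 3: Project onto [-1, 1].
x_proj = clip(-1.808) = -1.0
y_proj = clip(-1.9678) = -1.0
Step 4: Evaluate f.
f(-1.0, -1.0) = 15.0


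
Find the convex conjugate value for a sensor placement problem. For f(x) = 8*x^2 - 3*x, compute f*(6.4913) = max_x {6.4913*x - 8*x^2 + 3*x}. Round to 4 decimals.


f*(y) = sup_x {y*x - a*x^2 - b*x} = sup_x {(y-b)*x - a*x^2}
FOC: (y - b) - 2a*x = 0 => x* = (y - b)/(2a)
x* = (6.4913 + 3)/(2*8) = 0.5932
f*(6.4913) = (y-b)^2/(4a) = (6.4913 + 3)^2/(4*8)
= 90.0848/32 = 2.8151


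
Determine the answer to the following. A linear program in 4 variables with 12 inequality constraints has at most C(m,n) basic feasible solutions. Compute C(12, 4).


Each vertex corresponds to some choice of n active constraints out of m, so the number of vertices is at most C(m, n) = m! / (n!(m-n)!).
m = 12, n = 4
Numerator: 12 * 11 * 10 * 9
Denominator: 4! = 24
C(12, 4) = 495


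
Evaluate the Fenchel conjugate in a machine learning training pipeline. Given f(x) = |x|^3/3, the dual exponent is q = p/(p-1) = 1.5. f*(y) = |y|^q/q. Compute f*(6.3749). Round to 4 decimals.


The conjugate exponent q satisfies 1/p + 1/q = 1.
p = 3, so q = 3/(3 - 1) = 1.5
|y|^q = 6.3749^1.5 = 16.0957
f*(6.3749) = 16.0957 / 1.5 = 10.7305


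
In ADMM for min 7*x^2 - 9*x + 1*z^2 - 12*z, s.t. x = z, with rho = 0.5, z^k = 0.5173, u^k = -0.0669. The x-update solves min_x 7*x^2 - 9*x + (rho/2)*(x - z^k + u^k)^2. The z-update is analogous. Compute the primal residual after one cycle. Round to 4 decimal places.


ADMM iteration with rho = 0.5, z^k = 0.5173, u^k = -0.0669
Step 1: x-update.
Minimize 7*x^2 - 9*x + (0.5/2)*(x - 0.5173 - 0.0669)^2
FOC: (2*7 + 0.5)*x = 9 + 0.5*(0.5173 + 0.0669)
x^{k+1} = 0.6408
Step 2: z-update.
Minimize 1*z^2 - 12*z + (0.5/2)*(0.6408 - z - 0.0669)^2
FOC: (2*1 + 0.5)*z = 12 + 0.5*(0.6408 - 0.0669)
z^{k+1} = 4.9148
Step 3: u-update.
u^{k+1} = -0.0669 + 0.6408 - 4.9148 = -4.3409
Step 4: Primal residual = |0.6408 - 4.9148| = 4.274


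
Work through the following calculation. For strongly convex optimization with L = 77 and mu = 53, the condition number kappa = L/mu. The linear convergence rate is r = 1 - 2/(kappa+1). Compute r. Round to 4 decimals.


Step 1: Compute the condition number.
kappa = L/mu = 77/53 = 1.4528
Step 2: Compute the convergence rate.
r = 1 - 2/(kappa + 1) = 1 - 2*mu/(L + mu) = (L - mu)/(L + mu) = 24/130 = 0.1846


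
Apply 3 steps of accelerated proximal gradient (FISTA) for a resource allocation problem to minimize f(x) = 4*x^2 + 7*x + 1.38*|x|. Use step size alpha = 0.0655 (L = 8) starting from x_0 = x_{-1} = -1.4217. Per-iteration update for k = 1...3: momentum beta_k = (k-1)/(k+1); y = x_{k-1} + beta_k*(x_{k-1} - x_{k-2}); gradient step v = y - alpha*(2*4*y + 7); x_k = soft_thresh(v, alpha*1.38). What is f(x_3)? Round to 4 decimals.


FISTA on f(x) = 4*x^2 + 7*x + 1.38*|x|
L = 8, alpha = 0.0655
Iteration 1: beta = 0.0, y = -1.4217 + 0.0*(-1.4217 + 1.4217) = -1.4217
  grad(y) = -4.3736, v = y - alpha*grad = -1.1352
  prox(v) = soft_thresh(-1.1352, 0.0904) = -1.0448
Iteration 2: beta = 0.3333, y = -1.0448 + 0.3333*(-1.0448 + 1.4217) = -0.9192
  grad(y) = -0.3538, v = y - alpha*grad = -0.896
  prox(v) = soft_thresh(-0.896, 0.0904) = -0.8057
Iteration 3: beta = 0.5, y = -0.8057 + 0.5*(-0.8057 + 1.0448) = -0.6861
  grad(y) = 1.5115, v = y - alpha*grad = -0.7851
  prox(v) = soft_thresh(-0.7851, 0.0904) = -0.6947
f(x_3) = 4*(-0.6947)^2 + 7*(-0.6947) + 1.38*|-0.6947| = -1.9738


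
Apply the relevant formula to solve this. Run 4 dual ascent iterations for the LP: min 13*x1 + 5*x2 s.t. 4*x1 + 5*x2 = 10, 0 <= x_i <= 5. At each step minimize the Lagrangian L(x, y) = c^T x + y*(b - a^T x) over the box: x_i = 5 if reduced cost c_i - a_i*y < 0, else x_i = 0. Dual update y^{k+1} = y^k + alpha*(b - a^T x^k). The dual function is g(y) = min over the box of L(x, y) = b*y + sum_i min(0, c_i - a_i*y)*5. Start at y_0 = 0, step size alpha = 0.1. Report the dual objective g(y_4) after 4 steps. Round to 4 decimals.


Dual ascent for LP: min 13*x1 + 5*x2, 4*x1 + 5*x2 = 10, 0 <= x_i <= 5
Step 1: y^k = 0.0, reduced costs: (13.0, 5.0)
  x^k = (0.0, 0.0), subgradient = b - a^T x = 10.0
  y^{k+1} = 0.0 + 0.1*10.0 = 1.0
Step 2: y^k = 1.0, reduced costs: (9.0, 0.0)
  x^k = (0.0, 0.0), subgradient = b - a^T x = 10.0
  y^{k+1} = 1.0 + 0.1*10.0 = 2.0
Step 3: y^k = 2.0, reduced costs: (5.0, -5.0)
  x^k = (0.0, 5.0), subgradient = b - a^T x = -15.0
  y^{k+1} = 2.0 + 0.1*-15.0 = 0.5
Step 4: y^k = 0.5, reduced costs: (11.0, 2.5)
  x^k = (0.0, 0.0), subgradient = b - a^T x = 10.0
  y^{k+1} = 0.5 + 0.1*10.0 = 1.5
Dual objective at y_4 = 1.5: reduced costs (7.0, -2.5), box minimizer x = (0.0, 5.0)
g(y_4) = b*y + (c1 - a1*y)*x1 + (c2 - a2*y)*x2 = 10*1.5 + 7.0*0.0 + (-2.5)*5.0 = 15.0 + 0.0 - 12.5 = 2.5


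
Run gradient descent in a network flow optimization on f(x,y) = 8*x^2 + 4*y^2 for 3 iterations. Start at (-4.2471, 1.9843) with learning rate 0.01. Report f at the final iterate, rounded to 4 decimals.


Gradient descent on f(x,y) = 8*x^2 + 4*y^2.
Starting point: (-4.2471, 1.9843), alpha = 0.01
Step 1: grad_x = 2*8*-4.2471 = -67.9536, grad_y = 2*4*1.9843 = 15.8744
  x_1 = -4.2471 - 0.01*-67.9536 = -3.5676
  y_1 = 1.9843 - 0.01*15.8744 = 1.8256
Step 2: grad_x = 2*8*-3.5676 = -57.081, grad_y = 2*4*1.8256 = 14.6044
  x_2 = -3.5676 - 0.01*-57.081 = -2.9968
  y_2 = 1.8256 - 0.01*14.6044 = 1.6795
Step 3: grad_x = 2*8*-2.9968 = -47.9481, grad_y = 2*4*1.6795 = 13.4361
  x_3 = -2.9968 - 0.01*-47.9481 = -2.5173
  y_3 = 1.6795 - 0.01*13.4361 = 1.5452
f(-2.5173, 1.5452) = 8*(-2.5173)^2 + 4*1.5452^2 = 60.2433


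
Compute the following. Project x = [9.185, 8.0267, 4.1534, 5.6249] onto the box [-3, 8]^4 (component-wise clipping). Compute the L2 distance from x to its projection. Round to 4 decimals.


Project each component onto [-3, 8].
clip(9.185) = 8.0, clip(8.0267) = 8.0, clip(4.1534) = 4.1534, clip(5.6249) = 5.6249
Projection = [8.0, 8.0, 4.1534, 5.6249]
Squared diffs: [1.4042, 0.0007, 0.0, 0.0]
Distance = sqrt(1.4049) = 1.1853


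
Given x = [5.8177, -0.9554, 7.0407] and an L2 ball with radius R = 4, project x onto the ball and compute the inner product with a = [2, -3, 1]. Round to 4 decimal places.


Step 1: Compute ||x|| (intermediates to 6 decimals).
||x|| = sqrt(5.8177^2 + (-0.9554)^2 + 7.0407^2) = 9.18313
Step 2: Project.
Since ||x|| > R, scale = R/||x|| = 4/9.18313 = 0.435581, proj(x) = scale * x
proj(x) = [2.53408, -0.416154, 3.066795]
Step 3: Dot product.
a^T * proj(x) = 2*2.53408 - 3*(-0.416154) + 1*3.066795 = 9.3834


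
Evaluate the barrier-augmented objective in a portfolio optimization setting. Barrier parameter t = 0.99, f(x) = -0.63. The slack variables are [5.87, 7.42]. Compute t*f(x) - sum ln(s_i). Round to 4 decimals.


Step 1: Compute log-barrier.
ln values: [1.7699, 2.0042]
phi = -(1.7699 + 2.0042) = -3.774
Step 2: Compute augmented objective.
t*f(x) = 0.99*-0.63 = -0.6237
Total = -0.6237 - 3.774 = -4.3977


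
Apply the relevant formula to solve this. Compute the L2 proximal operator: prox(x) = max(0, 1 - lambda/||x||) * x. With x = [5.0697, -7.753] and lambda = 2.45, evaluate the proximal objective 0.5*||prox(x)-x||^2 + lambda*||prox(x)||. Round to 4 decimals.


Step 1: Compute ||x||.
||x|| = 9.2634
Step 2: Compute scaling factor.
scale = max(0, 1 - 2.45/9.2634) = 0.7355
Step 3: prox(x) = [3.7289, -5.7025]
||prox(x)|| = 6.8134
Step 4: Proximal objective.
0.5*||prox-x||^2 = 3.0013
lambda*||prox|| = 16.6928
Total = 19.6941


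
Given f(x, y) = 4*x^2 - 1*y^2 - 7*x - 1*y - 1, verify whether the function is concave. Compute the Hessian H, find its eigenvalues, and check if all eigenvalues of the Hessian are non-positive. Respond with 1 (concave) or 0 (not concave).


The Hessian of f(x,y) = 4*x^2 - 1*y^2 - 7*x - 1*y - 1 is:
H = [[8, 0], [0, -2]]
Trace = 8 - 2 = 6
Determinant = 8*-2 - (0)^2 = -16
Discriminant = (6)^2 - 4*-16 = 100.0
Eigenvalues: lambda_1 = -2.0, lambda_2 = 8.0
The function is not concave.

0


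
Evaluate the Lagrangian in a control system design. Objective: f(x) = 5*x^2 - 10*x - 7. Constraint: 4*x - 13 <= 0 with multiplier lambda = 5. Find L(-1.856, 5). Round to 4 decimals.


Step 1: Evaluate f(x).
f(-1.856) = 5*(-1.856)^2 - 10*(-1.856) - 7 = 28.7837
Step 2: Evaluate g(x).
g(-1.856) = 4*-1.856 - 13 = -20.424
Step 3: Compute Lagrangian.
L = 28.7837 + 5*-20.424 = -73.3363


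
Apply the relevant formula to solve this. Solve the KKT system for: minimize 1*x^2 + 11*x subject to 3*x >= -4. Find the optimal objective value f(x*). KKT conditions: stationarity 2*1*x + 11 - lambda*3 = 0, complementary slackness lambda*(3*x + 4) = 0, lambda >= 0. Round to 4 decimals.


Step 1: Try lambda = 0 (constraint inactive).
x_unc = -11/(2*1) = -5.5
Check: 3*-5.5 = -16.5 < -4 -- violated!
Step 2: Constraint must be active: 3*x = -4
x* = -4/3 = -1.3333 (rounded; the exact value -4/3 is used below)
lambda = (2*1*(-4/3) + 11)/3 = 2.7778
Step 3: Compute optimal value.
f(x*) = 1*(-4/3)^2 + 11*(-4/3) = -12.8889


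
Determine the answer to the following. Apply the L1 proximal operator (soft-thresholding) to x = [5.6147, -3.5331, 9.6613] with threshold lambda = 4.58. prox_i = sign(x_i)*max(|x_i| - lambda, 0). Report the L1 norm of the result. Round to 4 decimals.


Soft-thresholding with lambda = 4.58:
prox(5.6147) = sign(5.6147)*max(|5.6147| - 4.58, 0) = 1.0347
prox(-3.5331) = sign(-3.5331)*max(|-3.5331| - 4.58, 0) = 0.0
prox(9.6613) = sign(9.6613)*max(|9.6613| - 4.58, 0) = 5.0813
prox(x) = [1.0347, 0.0, 5.0813]
||prox(x)||_1 = 1.0347 + 0.0 + 5.0813 = 6.116


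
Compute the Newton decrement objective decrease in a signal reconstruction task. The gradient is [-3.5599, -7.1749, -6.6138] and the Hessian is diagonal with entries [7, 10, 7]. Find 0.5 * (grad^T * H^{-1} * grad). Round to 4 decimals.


Step 1: H is diagonal, so H^(-1) * g = [-0.5086, -0.7175, -0.9448].
Step 2: g^T H^(-1) g = sum_i g_i^2 / H_ii
  = (-3.5599)^2/7 + (-7.1749)^2/10 + (-6.6138)^2/7
  = 1.8104 + 5.1479 + 6.2489 = 13.2072
Step 3: Objective decrease = 0.5 * g^T H^(-1) g = 6.6036


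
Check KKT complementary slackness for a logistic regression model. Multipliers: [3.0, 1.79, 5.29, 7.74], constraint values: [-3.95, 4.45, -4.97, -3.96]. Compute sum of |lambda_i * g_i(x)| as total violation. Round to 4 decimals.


KKT complementary slackness check:
lambda_1 * g_1 = 3.0 * -3.95 = -11.85
lambda_2 * g_2 = 1.79 * 4.45 = 7.9655
lambda_3 * g_3 = 5.29 * -4.97 = -26.2913
lambda_4 * g_4 = 7.74 * -3.96 = -30.6504
Total violation = 11.85 + 7.9655 + 26.2913 + 30.6504 = 76.7572


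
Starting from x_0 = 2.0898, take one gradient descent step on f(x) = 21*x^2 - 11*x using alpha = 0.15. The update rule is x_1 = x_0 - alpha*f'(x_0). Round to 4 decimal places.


We compute the gradient at x_0 and apply the update.
f'(x) = 42*x - 11
f'(2.0898) = 42*2.0898 - 11 = 76.7716
x_1 = 2.0898 - 0.15*76.7716 = -9.4259


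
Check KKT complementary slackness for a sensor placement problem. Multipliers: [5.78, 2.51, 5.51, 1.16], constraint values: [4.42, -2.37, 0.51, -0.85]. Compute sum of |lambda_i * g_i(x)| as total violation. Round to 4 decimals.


KKT complementary slackness check:
lambda_1 * g_1 = 5.78 * 4.42 = 25.5476
lambda_2 * g_2 = 2.51 * -2.37 = -5.9487
lambda_3 * g_3 = 5.51 * 0.51 = 2.8101
lambda_4 * g_4 = 1.16 * -0.85 = -0.986
Total violation = 25.5476 + 5.9487 + 2.8101 + 0.986 = 35.2924


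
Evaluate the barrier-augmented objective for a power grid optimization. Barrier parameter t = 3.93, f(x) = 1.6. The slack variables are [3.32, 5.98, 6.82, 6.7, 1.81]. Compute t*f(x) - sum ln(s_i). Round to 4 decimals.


Step 1: Compute log-barrier.
ln values: [1.2, 1.7884, 1.9199, 1.9021, 0.5933]
phi = -(1.2 + 1.7884 + 1.9199 + 1.9021 + 0.5933) = -7.4037
Step 2: Compute augmented objective.
t*f(x) = 3.93*1.6 = 6.288
Total = 6.288 - 7.4037 = -1.1157


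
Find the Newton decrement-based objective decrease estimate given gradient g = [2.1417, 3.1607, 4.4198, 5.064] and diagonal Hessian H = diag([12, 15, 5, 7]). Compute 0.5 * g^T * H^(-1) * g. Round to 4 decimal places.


Step 1: H is diagonal, so H^(-1) * g = [0.1785, 0.2107, 0.884, 0.7234].
Step 2: g^T H^(-1) g = sum_i g_i^2 / H_ii
  = (2.1417)^2/12 + (3.1607)^2/15 + (4.4198)^2/5 + (5.064)^2/7
  = 0.3822 + 0.666 + 3.9069 + 3.6634 = 8.6186
Step 3: Objective decrease = 0.5 * g^T H^(-1) g = 4.3093
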